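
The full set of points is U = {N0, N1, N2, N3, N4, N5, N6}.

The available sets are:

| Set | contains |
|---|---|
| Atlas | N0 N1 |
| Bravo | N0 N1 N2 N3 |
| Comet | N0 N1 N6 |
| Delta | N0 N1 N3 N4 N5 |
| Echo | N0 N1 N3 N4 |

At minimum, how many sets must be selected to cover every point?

Take {Bravo, Comet, Delta}. Their union is {N0, N1, N2, N3, N4, N5, N6}, which is all 7 points.
Only Bravo contains N2, so Bravo is forced; the remaining 3 points need at least 2 more sets (each remaining set adds at most 2) — so at least 3 sets are needed, and 3 is optimal.

3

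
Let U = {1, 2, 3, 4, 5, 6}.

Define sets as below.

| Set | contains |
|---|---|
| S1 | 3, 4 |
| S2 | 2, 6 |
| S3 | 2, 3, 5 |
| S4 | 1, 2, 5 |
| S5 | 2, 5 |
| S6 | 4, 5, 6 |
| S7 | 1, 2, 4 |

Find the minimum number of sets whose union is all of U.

Take {S1, S6, S7}. Their union is {1, 2, 3, 4, 5, 6}, which is all 6 points.
No 2 of the 7 sets cover everything (all 21 combinations miss at least one point), so 3 is optimal.

3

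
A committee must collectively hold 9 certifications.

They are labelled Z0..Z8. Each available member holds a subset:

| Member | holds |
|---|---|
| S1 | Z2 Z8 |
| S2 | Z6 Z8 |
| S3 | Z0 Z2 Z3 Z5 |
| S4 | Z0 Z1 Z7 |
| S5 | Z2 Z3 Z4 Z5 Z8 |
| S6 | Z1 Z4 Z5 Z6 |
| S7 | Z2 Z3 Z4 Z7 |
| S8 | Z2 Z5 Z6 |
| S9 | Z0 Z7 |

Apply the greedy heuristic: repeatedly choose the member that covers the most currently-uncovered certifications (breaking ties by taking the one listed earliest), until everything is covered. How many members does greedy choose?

3

Greedy: pick S5 (covers 5 new) → pick S4 (covers 3 new) → pick S2 (covers 1 new). Total picks: 3.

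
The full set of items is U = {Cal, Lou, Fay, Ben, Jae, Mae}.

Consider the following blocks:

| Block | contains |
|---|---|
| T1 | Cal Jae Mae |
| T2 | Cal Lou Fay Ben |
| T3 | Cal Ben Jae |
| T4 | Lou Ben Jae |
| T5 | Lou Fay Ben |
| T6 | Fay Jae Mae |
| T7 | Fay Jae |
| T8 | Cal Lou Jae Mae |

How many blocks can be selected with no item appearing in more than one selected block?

T1, T5 are pairwise disjoint (T1={Cal,Jae,Mae}; T5={Lou,Fay,Ben}).
Every remaining block overlaps one of these, and no 3 of the listed blocks are pairwise disjoint, so 2 is the maximum.

2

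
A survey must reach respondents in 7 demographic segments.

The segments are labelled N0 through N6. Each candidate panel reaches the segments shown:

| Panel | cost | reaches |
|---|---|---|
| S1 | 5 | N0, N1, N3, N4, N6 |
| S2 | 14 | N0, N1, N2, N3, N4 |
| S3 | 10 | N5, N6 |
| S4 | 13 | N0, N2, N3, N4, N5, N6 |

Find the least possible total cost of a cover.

18

S1, S4 together cover every segment (S1 ∪ S4 = {N0, N1, N2, N3, N4, N5, N6}); total cost 5 + 13 = 18.
No covering selection has total cost below 18.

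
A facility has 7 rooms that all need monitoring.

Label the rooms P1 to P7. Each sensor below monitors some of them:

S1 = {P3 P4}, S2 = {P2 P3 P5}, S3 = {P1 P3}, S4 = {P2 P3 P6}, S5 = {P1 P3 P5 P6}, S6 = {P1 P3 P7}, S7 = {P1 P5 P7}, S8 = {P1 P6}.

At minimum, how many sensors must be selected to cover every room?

3

S1 and S4 and S7 together: S1 ∪ S4 ∪ S7 = {P1, P2, P3, P4, P5, P6, P7} — every room is covered.
Only S1 contains P4, so S1 is forced; the remaining 5 rooms need at least 2 more sensors (each remaining sensor adds at most 3) — so at least 3 sensors are needed, and 3 is optimal.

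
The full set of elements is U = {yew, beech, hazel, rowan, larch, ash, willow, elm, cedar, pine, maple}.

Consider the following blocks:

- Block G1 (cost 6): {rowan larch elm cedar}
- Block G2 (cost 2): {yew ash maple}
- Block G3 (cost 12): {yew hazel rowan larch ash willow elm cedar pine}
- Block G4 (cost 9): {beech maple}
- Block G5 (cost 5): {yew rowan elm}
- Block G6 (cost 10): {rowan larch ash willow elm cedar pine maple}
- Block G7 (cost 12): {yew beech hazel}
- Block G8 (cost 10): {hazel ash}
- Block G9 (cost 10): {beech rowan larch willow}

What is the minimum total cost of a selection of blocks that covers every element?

21

G3, G4 together cover every element (G3 ∪ G4 = {yew, beech, hazel, rowan, larch, ash, willow, elm, cedar, pine, maple}); total cost 12 + 9 = 21.
The greedy pick G2, G1, G3, G4 costs 29; no covering selection beats 21.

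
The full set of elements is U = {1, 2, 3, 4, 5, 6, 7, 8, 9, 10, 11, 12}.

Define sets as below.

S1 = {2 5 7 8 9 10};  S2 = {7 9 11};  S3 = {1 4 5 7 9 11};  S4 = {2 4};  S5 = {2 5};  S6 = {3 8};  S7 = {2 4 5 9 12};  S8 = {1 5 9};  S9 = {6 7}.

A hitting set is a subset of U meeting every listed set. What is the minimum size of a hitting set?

4

The 4 elements {2, 5, 7, 8} hit every set.
The sets S4, S6, S8, S9 are pairwise disjoint, so any hitting set needs a separate element for each — at least 4. Hence 4 is optimal.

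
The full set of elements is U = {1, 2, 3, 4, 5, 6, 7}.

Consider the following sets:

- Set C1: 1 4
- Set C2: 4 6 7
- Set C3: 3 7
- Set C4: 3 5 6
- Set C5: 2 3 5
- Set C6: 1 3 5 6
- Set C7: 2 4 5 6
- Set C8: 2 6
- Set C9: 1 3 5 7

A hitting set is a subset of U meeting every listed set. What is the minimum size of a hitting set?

3

H = {2, 3, 4} meets every set (each contains at least one member of H), and |H| = 3.
The sets C1, C3, C8 are pairwise disjoint, so any hitting set needs a separate element for each — at least 3. Hence 3 is optimal.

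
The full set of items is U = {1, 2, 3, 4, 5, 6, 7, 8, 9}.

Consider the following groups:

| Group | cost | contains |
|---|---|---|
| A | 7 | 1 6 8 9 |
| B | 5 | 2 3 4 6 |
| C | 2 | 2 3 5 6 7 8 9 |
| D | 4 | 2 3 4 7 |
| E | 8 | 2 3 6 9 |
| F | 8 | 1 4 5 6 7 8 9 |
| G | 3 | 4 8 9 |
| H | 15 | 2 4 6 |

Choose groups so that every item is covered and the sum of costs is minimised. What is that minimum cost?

C, F together cover every item (C ∪ F = {1, 2, 3, 4, 5, 6, 7, 8, 9}); total cost 2 + 8 = 10.
The greedy pick C, G, A costs 12; no covering selection beats 10.

10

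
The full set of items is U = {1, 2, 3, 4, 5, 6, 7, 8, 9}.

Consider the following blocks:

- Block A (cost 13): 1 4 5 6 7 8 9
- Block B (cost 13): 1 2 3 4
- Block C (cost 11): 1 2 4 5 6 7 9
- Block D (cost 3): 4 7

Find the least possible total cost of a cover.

A, B together cover every item (A ∪ B = {1, 2, 3, 4, 5, 6, 7, 8, 9}); total cost 13 + 13 = 26.
The greedy pick D, C, A, B costs 40; no covering selection beats 26.

26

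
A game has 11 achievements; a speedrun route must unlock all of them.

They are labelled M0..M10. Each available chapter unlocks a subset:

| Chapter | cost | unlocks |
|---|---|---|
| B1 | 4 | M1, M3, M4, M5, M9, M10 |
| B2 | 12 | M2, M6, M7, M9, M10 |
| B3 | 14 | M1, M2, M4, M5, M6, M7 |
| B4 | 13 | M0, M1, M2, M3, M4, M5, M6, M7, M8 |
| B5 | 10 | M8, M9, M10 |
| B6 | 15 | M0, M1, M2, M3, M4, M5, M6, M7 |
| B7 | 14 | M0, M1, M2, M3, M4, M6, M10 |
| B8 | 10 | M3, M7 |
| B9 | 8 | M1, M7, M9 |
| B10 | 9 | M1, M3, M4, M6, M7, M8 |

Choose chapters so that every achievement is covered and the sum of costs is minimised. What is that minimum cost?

17

B1, B4 together cover every achievement (B1 ∪ B4 = {M0, M1, M2, M3, M4, M5, M6, M7, M8, M9, M10}); total cost 4 + 13 = 17.
No covering selection has total cost below 17.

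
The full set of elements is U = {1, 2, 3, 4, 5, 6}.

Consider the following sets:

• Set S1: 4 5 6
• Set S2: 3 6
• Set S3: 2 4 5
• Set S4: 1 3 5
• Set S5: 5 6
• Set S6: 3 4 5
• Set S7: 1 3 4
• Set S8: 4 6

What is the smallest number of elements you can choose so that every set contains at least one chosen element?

3

Take H = {4, 5, 6}. Each listed set contains at least one of these, so H is a hitting set of size 3.
No choice of 2 elements meets every set, so 3 is the minimum.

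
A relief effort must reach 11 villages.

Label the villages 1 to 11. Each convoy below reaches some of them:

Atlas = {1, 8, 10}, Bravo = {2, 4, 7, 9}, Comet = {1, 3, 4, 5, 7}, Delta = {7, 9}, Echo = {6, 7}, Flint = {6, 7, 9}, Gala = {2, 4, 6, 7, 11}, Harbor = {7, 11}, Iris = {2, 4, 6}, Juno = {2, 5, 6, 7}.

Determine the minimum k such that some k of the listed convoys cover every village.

Atlas and Comet and Flint and Gala together: Atlas ∪ Comet ∪ Flint ∪ Gala = {1, 2, 3, 4, 5, 6, 7, 8, 9, 10, 11} — every village is covered.
No 3 of the 10 convoys cover everything (all 120 combinations miss at least one village), so 4 is optimal.

4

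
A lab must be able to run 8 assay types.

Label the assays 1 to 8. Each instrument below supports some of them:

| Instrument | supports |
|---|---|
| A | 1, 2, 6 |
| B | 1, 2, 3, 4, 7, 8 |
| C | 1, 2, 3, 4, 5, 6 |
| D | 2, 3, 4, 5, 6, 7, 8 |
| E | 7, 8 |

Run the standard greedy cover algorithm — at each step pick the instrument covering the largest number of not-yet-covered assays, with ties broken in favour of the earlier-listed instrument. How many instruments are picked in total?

Greedy: pick D (covers 7 new) → pick A (covers 1 new). Total picks: 2.

2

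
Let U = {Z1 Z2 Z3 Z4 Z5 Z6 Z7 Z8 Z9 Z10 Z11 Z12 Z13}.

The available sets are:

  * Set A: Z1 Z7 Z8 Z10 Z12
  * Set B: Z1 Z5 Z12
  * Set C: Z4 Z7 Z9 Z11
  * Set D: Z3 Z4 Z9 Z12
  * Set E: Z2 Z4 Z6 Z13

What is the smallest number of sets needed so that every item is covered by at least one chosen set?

5

Take {A, B, C, D, E}. Their union is {Z1, Z2, Z3, Z4, Z5, Z6, Z7, Z8, Z9, Z10, Z11, Z12, Z13}, which is all 13 items.
No 4 of the 5 sets cover everything (all 5 combinations miss at least one item), so 5 is optimal.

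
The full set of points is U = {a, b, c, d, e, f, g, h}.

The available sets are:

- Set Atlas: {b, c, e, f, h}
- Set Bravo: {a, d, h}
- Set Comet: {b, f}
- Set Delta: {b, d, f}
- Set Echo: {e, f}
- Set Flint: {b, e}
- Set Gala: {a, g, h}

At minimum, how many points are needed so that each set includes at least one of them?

3

Take T = {b, f, h}. Each listed set contains at least one of these, so T is a hitting set of size 3.
No choice of 2 points meets every set, so 3 is the minimum.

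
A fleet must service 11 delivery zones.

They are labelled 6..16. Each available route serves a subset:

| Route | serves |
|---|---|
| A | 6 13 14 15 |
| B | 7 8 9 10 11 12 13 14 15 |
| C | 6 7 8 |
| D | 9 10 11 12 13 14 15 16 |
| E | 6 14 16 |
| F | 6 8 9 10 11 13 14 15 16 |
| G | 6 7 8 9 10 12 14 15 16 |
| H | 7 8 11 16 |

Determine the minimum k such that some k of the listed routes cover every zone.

Take {C, D}. Their union is {6, 7, 8, 9, 10, 11, 12, 13, 14, 15, 16}, which is all 11 zones.
No single route has all 11 zones (the largest, B, has 9), so 2 is optimal.

2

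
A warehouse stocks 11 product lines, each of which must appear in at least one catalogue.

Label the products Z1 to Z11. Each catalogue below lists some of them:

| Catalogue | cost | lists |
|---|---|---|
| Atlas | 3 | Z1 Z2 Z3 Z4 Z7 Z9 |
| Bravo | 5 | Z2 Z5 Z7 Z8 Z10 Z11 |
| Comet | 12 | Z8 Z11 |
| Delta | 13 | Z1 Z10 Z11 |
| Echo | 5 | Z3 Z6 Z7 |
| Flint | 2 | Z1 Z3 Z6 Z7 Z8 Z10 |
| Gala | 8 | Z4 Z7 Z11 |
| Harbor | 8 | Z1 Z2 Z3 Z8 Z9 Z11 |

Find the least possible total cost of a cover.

Atlas, Bravo, Flint together cover every product (Atlas ∪ Bravo ∪ Flint = {Z1, Z2, Z3, Z4, Z5, Z6, Z7, Z8, Z9, Z10, Z11}); total cost 3 + 5 + 2 = 10.
No covering selection has total cost below 10.

10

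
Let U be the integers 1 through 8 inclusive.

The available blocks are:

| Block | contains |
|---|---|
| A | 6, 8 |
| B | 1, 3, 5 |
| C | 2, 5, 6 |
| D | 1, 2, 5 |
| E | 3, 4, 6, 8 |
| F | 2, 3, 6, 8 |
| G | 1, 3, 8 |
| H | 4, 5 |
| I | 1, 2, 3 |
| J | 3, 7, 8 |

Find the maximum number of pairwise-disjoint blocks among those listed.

3

A, H, I are pairwise disjoint (A={6,8}; H={4,5}; I={1,2,3}).
Every remaining block overlaps one of these, and no 4 of the listed blocks are pairwise disjoint, so 3 is the maximum.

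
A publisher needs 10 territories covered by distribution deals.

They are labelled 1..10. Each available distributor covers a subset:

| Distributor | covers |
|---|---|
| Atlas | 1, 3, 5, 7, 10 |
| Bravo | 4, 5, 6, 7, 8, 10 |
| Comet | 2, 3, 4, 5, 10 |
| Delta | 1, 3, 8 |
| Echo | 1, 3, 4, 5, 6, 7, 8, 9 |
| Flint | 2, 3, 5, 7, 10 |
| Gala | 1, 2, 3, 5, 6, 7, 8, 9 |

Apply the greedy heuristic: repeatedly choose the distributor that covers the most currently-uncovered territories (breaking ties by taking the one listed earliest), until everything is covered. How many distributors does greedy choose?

Greedy: pick Echo (covers 8 new) → pick Comet (covers 2 new). Total picks: 2.

2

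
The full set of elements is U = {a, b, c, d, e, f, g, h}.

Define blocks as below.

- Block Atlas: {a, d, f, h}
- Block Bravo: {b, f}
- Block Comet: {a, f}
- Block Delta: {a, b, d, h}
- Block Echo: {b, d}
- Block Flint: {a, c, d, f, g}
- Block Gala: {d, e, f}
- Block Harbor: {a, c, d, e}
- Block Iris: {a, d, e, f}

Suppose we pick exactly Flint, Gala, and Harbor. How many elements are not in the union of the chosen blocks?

2

Union of Flint, Gala, Harbor = {a, c, d, e, f, g}.
Not covered: b, h — 2 elements.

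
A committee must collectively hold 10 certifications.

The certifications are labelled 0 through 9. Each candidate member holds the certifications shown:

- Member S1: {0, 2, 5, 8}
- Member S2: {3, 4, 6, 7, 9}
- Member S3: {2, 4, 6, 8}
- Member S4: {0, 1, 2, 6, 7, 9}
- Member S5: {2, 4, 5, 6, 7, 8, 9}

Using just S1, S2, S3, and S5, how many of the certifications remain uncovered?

Union of S1, S2, S3, S5 = {0, 2, 3, 4, 5, 6, 7, 8, 9}.
Not covered: 1 — 1 certification.

1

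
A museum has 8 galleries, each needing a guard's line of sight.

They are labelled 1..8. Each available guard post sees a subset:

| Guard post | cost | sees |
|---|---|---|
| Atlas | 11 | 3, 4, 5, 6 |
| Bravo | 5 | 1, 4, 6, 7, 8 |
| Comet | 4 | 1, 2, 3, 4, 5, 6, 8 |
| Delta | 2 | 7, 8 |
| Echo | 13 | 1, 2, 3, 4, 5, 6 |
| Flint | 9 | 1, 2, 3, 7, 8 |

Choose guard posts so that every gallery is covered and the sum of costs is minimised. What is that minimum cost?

Comet, Delta together cover every gallery (Comet ∪ Delta = {1, 2, 3, 4, 5, 6, 7, 8}); total cost 4 + 2 = 6.
No covering selection has total cost below 6.

6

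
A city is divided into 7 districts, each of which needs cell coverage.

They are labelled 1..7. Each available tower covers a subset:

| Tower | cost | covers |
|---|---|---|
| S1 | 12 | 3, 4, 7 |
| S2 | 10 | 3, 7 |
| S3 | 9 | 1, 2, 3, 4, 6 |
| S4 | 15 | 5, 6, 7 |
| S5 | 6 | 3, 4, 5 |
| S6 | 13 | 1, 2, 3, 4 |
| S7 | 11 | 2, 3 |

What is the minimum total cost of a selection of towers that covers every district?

S3, S4 together cover every district (S3 ∪ S4 = {1, 2, 3, 4, 5, 6, 7}); total cost 9 + 15 = 24.
The greedy pick S3, S5, S2 costs 25; no covering selection beats 24.

24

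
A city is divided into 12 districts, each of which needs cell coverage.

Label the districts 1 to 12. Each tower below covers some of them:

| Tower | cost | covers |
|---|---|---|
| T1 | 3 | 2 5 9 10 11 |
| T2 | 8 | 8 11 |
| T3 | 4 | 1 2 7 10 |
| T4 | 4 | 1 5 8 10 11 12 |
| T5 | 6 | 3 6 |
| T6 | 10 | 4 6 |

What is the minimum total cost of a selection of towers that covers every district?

27

T1, T3, T4, T5, T6 together cover every district (T1 ∪ T3 ∪ T4 ∪ T5 ∪ T6 = {1, 2, 3, 4, 5, 6, 7, 8, 9, 10, 11, 12}); total cost 3 + 4 + 4 + 6 + 10 = 27.
No covering selection has total cost below 27.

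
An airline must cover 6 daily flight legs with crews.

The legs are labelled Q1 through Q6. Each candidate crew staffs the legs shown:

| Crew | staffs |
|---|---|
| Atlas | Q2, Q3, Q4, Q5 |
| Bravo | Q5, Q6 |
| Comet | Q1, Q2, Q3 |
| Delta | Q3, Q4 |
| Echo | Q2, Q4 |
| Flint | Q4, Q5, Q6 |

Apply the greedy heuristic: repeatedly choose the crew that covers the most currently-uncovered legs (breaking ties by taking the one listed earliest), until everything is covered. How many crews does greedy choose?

Greedy: pick Atlas (covers 4 new) → pick Bravo (covers 1 new) → pick Comet (covers 1 new). Total picks: 3.
(The true minimum cover uses only 2 crews, so greedy is not optimal here.)

3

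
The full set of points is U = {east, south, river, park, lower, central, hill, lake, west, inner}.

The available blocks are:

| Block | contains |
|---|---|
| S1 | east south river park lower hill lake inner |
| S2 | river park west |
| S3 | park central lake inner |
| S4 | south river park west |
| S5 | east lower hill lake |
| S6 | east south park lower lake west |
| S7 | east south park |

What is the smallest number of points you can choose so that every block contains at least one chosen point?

H = {park, hill} meets every block (each contains at least one member of H), and |H| = 2.
The blocks S4, S5 are pairwise disjoint, so any hitting set needs a separate point for each — at least 2. Hence 2 is optimal.

2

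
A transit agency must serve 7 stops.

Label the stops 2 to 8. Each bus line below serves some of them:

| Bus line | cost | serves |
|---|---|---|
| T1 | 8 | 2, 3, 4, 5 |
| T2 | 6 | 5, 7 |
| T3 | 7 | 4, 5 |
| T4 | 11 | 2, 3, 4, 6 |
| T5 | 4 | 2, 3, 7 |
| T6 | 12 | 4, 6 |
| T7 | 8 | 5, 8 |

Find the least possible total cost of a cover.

T4, T5, T7 together cover every stop (T4 ∪ T5 ∪ T7 = {2, 3, 4, 5, 6, 7, 8}); total cost 11 + 4 + 8 = 23.
The greedy pick T5, T3, T7, T4 costs 30; no covering selection beats 23.

23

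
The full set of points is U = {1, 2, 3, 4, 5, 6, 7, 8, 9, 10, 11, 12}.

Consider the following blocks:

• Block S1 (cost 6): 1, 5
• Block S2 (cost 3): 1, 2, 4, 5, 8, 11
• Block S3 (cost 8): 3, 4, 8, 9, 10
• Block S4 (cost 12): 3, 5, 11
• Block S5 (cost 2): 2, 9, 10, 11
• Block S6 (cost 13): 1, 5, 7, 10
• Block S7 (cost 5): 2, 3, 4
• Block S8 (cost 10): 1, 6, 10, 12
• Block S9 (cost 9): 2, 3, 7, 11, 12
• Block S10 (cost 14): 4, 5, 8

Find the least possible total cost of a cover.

S2, S5, S8, S9 together cover every point (S2 ∪ S5 ∪ S8 ∪ S9 = {1, 2, 3, 4, 5, 6, 7, 8, 9, 10, 11, 12}); total cost 3 + 2 + 10 + 9 = 24.
No covering selection has total cost below 24.

24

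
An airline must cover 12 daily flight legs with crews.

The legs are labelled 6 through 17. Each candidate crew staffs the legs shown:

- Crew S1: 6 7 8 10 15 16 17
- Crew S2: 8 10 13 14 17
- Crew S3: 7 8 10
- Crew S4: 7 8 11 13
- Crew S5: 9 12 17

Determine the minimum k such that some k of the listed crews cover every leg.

Take {S1, S2, S4, S5}. Their union is {6, 7, 8, 9, 10, 11, 12, 13, 14, 15, 16, 17}, which is all 12 legs.
Only S1 contains 6, so S1 is forced; the remaining 5 legs need at least 3 more crews (each remaining crew adds at most 2) — so at least 4 crews are needed, and 4 is optimal.

4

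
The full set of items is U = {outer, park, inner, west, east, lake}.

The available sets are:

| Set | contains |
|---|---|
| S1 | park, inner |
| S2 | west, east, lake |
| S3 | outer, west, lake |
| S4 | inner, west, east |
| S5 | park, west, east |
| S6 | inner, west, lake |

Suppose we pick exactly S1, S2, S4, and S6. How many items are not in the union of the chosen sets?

Union of S1, S2, S4, S6 = {park, inner, west, east, lake}.
Not covered: outer — 1 item.

1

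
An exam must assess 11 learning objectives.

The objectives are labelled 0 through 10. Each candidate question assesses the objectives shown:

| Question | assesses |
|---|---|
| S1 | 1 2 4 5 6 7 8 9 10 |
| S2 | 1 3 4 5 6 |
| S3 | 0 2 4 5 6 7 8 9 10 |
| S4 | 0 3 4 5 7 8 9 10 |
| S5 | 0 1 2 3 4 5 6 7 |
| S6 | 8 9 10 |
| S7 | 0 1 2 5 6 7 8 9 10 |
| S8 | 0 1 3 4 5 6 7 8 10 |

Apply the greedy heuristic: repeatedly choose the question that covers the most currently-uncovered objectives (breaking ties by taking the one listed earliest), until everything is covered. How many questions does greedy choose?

Greedy: pick S1 (covers 9 new) → pick S4 (covers 2 new). Total picks: 2.

2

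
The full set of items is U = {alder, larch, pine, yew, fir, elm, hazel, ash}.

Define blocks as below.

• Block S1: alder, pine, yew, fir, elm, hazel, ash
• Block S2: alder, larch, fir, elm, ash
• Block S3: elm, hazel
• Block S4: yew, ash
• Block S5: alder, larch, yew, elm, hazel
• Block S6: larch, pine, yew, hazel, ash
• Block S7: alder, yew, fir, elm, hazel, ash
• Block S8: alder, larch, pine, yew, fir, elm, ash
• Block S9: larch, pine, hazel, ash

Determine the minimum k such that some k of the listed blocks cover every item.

2

Take {S1, S8}. Their union is {alder, larch, pine, yew, fir, elm, hazel, ash}, which is all 8 items.
No single block has all 8 items (the largest, S1, has 7), so 2 is optimal.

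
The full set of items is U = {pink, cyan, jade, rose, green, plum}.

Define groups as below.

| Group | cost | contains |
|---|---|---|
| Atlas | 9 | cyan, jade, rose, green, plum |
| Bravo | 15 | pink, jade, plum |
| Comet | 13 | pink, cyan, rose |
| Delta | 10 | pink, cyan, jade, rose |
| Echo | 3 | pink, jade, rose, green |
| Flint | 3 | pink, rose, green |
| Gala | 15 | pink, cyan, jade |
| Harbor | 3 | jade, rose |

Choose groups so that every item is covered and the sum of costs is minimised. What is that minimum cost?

Atlas, Flint together cover every item (Atlas ∪ Flint = {pink, cyan, jade, rose, green, plum}); total cost 9 + 3 = 12.
No covering selection has total cost below 12.

12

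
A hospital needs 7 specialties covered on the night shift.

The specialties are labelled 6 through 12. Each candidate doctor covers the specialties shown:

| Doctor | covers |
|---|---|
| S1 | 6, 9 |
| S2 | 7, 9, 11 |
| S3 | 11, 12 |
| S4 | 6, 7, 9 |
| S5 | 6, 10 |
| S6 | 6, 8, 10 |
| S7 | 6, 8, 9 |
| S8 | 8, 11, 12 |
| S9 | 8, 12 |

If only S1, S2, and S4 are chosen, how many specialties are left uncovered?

Union of S1, S2, S4 = {6, 7, 9, 11}.
Not covered: 8, 10, 12 — 3 specialties.

3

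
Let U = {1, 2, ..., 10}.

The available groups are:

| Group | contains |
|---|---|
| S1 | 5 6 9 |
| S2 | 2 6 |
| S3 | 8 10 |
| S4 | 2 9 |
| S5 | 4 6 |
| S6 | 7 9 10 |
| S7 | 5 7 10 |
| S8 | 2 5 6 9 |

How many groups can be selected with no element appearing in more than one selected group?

3

S3, S4, S5 are pairwise disjoint (S3={8,10}; S4={2,9}; S5={4,6}).
Every remaining group overlaps one of these, and no 4 of the listed groups are pairwise disjoint, so 3 is the maximum.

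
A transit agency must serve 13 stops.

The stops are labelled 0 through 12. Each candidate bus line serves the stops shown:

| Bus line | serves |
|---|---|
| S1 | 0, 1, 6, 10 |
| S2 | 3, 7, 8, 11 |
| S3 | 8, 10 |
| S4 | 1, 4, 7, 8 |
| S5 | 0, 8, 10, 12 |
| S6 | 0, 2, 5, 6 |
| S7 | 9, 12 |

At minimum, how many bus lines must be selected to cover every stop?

5

Take {S2, S3, S4, S6, S7}. Their union is {0, 1, 2, 3, 4, 5, 6, 7, 8, 9, 10, 11, 12}, which is all 13 stops.
No 4 of the 7 bus lines cover everything (all 35 combinations miss at least one stop), so 5 is optimal.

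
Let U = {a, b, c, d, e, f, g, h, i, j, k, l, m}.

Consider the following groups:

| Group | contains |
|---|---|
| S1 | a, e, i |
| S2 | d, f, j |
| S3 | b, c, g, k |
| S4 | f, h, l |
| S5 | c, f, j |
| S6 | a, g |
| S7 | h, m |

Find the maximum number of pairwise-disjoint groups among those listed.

S1, S2, S3, S7 are pairwise disjoint (S1={a,e,i}; S2={d,f,j}; S3={b,c,g,k}; S7={h,m}).
Every remaining group overlaps one of these, and no 5 of the listed groups are pairwise disjoint, so 4 is the maximum.

4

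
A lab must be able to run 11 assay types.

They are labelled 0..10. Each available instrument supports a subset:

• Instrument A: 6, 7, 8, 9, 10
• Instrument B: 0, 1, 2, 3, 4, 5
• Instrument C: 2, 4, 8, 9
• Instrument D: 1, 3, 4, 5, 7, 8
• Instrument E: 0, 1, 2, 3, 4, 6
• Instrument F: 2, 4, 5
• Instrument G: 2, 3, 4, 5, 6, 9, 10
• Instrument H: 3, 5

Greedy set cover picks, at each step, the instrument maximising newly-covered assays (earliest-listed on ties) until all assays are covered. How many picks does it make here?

Greedy: pick G (covers 7 new) → pick D (covers 3 new) → pick B (covers 1 new). Total picks: 3.
(The true minimum cover uses only 2 instruments, so greedy is not optimal here.)

3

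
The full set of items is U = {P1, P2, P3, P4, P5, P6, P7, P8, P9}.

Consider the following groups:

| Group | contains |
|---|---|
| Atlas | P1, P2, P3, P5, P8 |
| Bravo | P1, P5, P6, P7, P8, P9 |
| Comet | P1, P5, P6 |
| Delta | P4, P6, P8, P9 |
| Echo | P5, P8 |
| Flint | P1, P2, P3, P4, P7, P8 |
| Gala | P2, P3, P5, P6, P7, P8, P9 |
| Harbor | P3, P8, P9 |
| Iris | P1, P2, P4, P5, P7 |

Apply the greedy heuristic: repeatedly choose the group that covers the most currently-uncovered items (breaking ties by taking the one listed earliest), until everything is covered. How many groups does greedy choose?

Greedy: pick Gala (covers 7 new) → pick Flint (covers 2 new). Total picks: 2.

2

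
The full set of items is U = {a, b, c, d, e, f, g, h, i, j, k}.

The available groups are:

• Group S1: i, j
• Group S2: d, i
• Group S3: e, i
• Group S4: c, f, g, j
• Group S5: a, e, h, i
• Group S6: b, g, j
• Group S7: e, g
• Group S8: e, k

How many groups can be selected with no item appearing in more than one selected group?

3

S2, S6, S8 are pairwise disjoint (S2={d,i}; S6={b,g,j}; S8={e,k}).
Every remaining group overlaps one of these, and no 4 of the listed groups are pairwise disjoint, so 3 is the maximum.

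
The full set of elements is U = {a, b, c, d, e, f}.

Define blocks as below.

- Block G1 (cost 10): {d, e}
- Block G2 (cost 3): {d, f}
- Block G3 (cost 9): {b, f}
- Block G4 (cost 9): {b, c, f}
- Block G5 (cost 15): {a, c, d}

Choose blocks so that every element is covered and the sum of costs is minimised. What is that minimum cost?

34

G1, G4, G5 together cover every element (G1 ∪ G4 ∪ G5 = {a, b, c, d, e, f}); total cost 10 + 9 + 15 = 34.
The greedy pick G2, G4, G1, G5 costs 37; no covering selection beats 34.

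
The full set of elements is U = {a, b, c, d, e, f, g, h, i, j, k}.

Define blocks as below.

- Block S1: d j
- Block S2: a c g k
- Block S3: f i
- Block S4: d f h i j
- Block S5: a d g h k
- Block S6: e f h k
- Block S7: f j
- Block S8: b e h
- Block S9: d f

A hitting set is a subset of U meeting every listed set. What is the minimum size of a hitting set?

4

T = {d, f, h, k} meets every block (each contains at least one member of T), and |T| = 4.
The blocks S1, S2, S3, S8 are pairwise disjoint, so any hitting set needs a separate element for each — at least 4. Hence 4 is optimal.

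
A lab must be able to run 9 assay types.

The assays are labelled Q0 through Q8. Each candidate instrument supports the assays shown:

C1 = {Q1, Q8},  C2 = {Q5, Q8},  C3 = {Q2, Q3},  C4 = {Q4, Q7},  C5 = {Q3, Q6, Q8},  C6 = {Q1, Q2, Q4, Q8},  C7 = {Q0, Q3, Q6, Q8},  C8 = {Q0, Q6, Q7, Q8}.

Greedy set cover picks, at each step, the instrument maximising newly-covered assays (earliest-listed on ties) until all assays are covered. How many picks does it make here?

4

Greedy: pick C6 (covers 4 new) → pick C7 (covers 3 new) → pick C2 (covers 1 new) → pick C4 (covers 1 new). Total picks: 4.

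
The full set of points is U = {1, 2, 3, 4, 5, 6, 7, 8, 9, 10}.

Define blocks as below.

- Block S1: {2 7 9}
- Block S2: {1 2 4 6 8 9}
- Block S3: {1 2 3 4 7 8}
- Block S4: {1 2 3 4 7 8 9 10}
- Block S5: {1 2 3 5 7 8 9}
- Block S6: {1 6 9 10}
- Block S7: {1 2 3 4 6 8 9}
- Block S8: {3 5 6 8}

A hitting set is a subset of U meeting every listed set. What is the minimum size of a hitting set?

2

The 2 points {8, 9} hit every block.
The blocks S1, S8 are pairwise disjoint, so any hitting set needs a separate point for each — at least 2. Hence 2 is optimal.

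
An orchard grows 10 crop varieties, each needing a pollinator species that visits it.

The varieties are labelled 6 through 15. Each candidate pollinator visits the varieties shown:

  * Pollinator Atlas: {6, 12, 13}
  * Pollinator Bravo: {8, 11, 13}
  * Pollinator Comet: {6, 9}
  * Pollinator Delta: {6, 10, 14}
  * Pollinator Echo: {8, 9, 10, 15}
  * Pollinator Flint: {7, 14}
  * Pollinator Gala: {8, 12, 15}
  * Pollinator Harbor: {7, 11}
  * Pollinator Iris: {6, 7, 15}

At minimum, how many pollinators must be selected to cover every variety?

4

Take {Atlas, Echo, Flint, Harbor}. Their union is {6, 7, 8, 9, 10, 11, 12, 13, 14, 15}, which is all 10 varieties.
No 3 of the 9 pollinators cover everything (all 84 combinations miss at least one variety), so 4 is optimal.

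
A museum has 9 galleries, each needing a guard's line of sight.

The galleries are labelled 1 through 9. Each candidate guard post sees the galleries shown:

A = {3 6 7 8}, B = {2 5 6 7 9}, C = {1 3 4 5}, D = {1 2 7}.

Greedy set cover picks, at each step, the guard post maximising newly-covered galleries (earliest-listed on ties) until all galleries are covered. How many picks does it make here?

3

Greedy: pick B (covers 5 new) → pick C (covers 3 new) → pick A (covers 1 new). Total picks: 3.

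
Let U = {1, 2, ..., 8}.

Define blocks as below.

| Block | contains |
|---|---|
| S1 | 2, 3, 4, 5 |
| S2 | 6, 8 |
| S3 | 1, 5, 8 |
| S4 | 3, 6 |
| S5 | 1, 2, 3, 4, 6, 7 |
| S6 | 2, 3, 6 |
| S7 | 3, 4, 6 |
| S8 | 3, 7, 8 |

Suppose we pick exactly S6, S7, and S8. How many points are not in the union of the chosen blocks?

Union of S6, S7, S8 = {2, 3, 4, 6, 7, 8}.
Not covered: 1, 5 — 2 points.

2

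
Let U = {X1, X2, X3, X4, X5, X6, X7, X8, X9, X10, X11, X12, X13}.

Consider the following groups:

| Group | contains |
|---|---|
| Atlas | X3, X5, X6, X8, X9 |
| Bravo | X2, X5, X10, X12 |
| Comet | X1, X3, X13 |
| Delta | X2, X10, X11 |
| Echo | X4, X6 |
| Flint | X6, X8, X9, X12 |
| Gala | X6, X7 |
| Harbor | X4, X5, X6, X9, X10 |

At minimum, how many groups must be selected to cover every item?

Comet, Delta, Flint, Gala, and Harbor cover everything between them: the union {X1, X2, X3, X4, X5, X6, X7, X8, X9, X10, X11, X12, X13} is all of U.
No 4 of the 8 groups cover everything (all 70 combinations miss at least one item), so 5 is optimal.

5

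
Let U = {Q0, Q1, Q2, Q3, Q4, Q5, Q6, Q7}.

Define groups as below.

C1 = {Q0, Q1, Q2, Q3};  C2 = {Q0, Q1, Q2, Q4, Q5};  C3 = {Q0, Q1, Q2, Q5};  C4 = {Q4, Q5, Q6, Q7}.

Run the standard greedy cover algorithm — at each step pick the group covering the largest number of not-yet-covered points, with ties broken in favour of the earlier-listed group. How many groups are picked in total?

3

Greedy: pick C2 (covers 5 new) → pick C4 (covers 2 new) → pick C1 (covers 1 new). Total picks: 3.
(The true minimum cover uses only 2 groups, so greedy is not optimal here.)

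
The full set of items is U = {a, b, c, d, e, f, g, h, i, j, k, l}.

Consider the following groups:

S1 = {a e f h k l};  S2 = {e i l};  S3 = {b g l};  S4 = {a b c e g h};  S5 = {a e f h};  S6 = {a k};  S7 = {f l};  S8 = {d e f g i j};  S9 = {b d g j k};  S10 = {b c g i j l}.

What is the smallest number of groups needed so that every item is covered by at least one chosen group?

S1 and S4 and S8 together: S1 ∪ S4 ∪ S8 = {a, b, c, d, e, f, g, h, i, j, k, l} — every item is covered.
No 2 of the 10 groups cover everything (all 45 combinations miss at least one item), so 3 is optimal.

3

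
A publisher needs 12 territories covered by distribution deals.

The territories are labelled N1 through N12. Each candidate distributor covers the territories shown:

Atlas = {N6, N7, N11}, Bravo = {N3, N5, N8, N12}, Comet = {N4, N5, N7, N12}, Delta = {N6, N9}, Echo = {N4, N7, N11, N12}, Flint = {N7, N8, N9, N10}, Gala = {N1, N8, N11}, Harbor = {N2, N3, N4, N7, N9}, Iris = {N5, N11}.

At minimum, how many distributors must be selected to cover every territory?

Atlas and Comet and Flint and Gala and Harbor together: Atlas ∪ Comet ∪ Flint ∪ Gala ∪ Harbor = {N1, N2, N3, N4, N5, N6, N7, N8, N9, N10, N11, N12} — every territory is covered.
No 4 of the 9 distributors cover everything (all 126 combinations miss at least one territory), so 5 is optimal.

5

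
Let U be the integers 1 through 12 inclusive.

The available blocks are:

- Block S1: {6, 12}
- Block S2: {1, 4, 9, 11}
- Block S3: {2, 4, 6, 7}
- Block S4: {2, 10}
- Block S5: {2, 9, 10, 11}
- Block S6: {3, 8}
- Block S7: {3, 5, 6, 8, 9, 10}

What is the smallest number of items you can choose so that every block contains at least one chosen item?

4

Take H = {1, 6, 8, 10}. Each listed block contains at least one of these, so H is a hitting set of size 4.
The blocks S1, S2, S4, S6 are pairwise disjoint, so any hitting set needs a separate item for each — at least 4. Hence 4 is optimal.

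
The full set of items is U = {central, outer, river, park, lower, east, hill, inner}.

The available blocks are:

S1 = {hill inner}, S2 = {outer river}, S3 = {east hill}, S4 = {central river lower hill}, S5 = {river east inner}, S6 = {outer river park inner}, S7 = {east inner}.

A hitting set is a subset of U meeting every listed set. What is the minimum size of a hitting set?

3

The 3 items {outer, hill, inner} hit every block.
No choice of 2 items meets every block, so 3 is the minimum.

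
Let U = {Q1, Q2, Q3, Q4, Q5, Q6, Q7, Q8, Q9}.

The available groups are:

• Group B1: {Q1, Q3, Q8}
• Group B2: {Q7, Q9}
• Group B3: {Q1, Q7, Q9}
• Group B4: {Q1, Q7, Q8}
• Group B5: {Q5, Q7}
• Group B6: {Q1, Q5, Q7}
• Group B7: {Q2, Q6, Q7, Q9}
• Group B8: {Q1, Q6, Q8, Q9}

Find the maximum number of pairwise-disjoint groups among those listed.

B1, B5 are pairwise disjoint (B1={Q1,Q3,Q8}; B5={Q5,Q7}).
Every remaining group overlaps one of these, and no 3 of the listed groups are pairwise disjoint, so 2 is the maximum.

2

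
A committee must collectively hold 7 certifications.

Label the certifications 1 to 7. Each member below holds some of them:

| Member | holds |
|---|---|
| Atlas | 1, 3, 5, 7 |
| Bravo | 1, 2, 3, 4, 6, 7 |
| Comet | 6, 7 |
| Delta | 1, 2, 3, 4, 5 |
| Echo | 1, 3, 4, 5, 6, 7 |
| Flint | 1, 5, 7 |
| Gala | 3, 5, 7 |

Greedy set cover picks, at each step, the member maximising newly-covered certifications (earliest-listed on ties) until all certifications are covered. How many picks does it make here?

Greedy: pick Bravo (covers 6 new) → pick Atlas (covers 1 new). Total picks: 2.

2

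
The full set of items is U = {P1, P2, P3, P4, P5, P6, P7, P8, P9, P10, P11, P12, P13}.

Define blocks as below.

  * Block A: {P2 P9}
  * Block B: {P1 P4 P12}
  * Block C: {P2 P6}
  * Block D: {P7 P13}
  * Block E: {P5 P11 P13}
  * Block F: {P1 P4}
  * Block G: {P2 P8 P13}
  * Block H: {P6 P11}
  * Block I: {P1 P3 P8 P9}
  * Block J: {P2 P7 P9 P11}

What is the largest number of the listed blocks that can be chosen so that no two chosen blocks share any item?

A, D, F, H are pairwise disjoint (A={P2,P9}; D={P7,P13}; F={P1,P4}; H={P6,P11}).
Every remaining block overlaps one of these, and no 5 of the listed blocks are pairwise disjoint, so 4 is the maximum.

4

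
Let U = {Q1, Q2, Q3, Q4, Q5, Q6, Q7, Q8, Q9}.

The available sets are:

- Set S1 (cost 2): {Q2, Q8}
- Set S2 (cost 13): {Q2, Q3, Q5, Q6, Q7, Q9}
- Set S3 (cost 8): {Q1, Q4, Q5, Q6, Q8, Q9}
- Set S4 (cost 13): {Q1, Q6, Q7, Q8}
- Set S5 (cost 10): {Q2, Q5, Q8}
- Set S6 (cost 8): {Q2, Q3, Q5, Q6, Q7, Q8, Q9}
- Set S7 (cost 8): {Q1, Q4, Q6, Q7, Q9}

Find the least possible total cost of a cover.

16

S6, S7 together cover every element (S6 ∪ S7 = {Q1, Q2, Q3, Q4, Q5, Q6, Q7, Q8, Q9}); total cost 8 + 8 = 16.
The greedy pick S1, S3, S6 costs 18; no covering selection beats 16.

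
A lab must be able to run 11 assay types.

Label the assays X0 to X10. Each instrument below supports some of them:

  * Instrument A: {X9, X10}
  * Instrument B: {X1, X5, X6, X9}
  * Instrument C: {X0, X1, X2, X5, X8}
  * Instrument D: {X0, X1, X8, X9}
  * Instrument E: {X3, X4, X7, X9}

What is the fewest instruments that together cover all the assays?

Take {A, B, C, E}. Their union is {X0, X1, X2, X3, X4, X5, X6, X7, X8, X9, X10}, which is all 11 assays.
Only B contains X6, so B is forced; the remaining 7 assays need at least 3 more instruments (each remaining instrument adds at most 3) — so at least 4 instruments are needed, and 4 is optimal.

4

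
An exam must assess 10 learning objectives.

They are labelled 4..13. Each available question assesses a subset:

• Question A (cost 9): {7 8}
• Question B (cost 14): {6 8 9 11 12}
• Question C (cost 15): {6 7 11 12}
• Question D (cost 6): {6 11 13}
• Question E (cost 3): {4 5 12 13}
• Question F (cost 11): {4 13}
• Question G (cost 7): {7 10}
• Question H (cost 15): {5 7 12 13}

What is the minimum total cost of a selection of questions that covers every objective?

B, E, G together cover every objective (B ∪ E ∪ G = {4, 5, 6, 7, 8, 9, 10, 11, 12, 13}); total cost 14 + 3 + 7 = 24.
The greedy pick E, D, G, B costs 30; no covering selection beats 24.

24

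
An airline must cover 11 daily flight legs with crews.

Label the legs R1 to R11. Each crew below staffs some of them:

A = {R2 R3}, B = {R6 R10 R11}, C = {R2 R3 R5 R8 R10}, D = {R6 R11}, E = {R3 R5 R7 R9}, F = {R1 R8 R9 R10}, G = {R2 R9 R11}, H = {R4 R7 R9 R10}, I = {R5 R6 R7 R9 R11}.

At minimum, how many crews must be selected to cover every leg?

A and F and H and I together: A ∪ F ∪ H ∪ I = {R1, R2, R3, R4, R5, R6, R7, R8, R9, R10, R11} — every leg is covered.
No 3 of the 9 crews cover everything (all 84 combinations miss at least one leg), so 4 is optimal.

4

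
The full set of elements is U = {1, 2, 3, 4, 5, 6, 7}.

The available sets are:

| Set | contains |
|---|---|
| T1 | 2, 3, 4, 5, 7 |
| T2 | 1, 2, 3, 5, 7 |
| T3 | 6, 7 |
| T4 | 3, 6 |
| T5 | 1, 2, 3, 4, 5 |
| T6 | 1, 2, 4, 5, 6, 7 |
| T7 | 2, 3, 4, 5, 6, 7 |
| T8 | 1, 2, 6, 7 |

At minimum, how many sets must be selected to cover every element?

Take {T5, T8}. Their union is {1, 2, 3, 4, 5, 6, 7}, which is all 7 elements.
No single set has all 7 elements (the largest, T6, has 6), so 2 is optimal.

2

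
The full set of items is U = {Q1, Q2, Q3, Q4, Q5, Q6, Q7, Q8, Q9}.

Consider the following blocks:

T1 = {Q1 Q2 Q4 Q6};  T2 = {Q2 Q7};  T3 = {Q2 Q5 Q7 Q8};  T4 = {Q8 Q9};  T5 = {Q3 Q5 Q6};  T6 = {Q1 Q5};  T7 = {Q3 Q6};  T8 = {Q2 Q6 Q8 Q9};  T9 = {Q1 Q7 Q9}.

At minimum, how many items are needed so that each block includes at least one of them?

4

Take H = {Q1, Q2, Q3, Q8}. Each listed block contains at least one of these, so H is a hitting set of size 4.
The blocks T2, T4, T6, T7 are pairwise disjoint, so any hitting set needs a separate item for each — at least 4. Hence 4 is optimal.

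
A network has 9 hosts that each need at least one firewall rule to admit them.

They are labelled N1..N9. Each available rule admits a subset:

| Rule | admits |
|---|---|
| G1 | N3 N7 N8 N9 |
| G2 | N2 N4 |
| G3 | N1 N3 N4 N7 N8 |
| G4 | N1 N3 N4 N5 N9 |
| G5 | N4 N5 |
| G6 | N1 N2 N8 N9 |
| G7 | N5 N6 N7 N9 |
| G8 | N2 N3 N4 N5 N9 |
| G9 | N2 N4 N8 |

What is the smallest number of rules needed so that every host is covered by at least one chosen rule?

Take {G4, G6, G7}. Their union is {N1, N2, N3, N4, N5, N6, N7, N8, N9}, which is all 9 hosts.
Only G7 contains N6, so G7 is forced; the remaining 5 hosts need at least 2 more rules (each remaining rule adds at most 4) — so at least 3 rules are needed, and 3 is optimal.

3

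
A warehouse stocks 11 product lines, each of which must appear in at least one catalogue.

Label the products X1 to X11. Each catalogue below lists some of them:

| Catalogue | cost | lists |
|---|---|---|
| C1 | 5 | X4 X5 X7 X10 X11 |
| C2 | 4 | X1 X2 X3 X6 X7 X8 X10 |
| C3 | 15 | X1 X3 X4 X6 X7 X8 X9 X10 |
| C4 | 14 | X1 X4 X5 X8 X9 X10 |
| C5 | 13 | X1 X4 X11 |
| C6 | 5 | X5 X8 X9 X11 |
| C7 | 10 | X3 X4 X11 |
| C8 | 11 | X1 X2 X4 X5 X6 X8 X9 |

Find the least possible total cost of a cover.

C1, C2, C6 together cover every product (C1 ∪ C2 ∪ C6 = {X1, X2, X3, X4, X5, X6, X7, X8, X9, X10, X11}); total cost 5 + 4 + 5 = 14.
No covering selection has total cost below 14.

14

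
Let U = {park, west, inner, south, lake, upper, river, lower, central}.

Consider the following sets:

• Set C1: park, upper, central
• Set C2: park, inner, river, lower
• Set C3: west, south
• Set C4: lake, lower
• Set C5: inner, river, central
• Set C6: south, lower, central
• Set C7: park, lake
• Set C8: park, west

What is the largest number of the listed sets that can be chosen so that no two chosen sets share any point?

C3, C4, C5 are pairwise disjoint (C3={west,south}; C4={lake,lower}; C5={inner,river,central}).
Every remaining set overlaps one of these, and no 4 of the listed sets are pairwise disjoint, so 3 is the maximum.

3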